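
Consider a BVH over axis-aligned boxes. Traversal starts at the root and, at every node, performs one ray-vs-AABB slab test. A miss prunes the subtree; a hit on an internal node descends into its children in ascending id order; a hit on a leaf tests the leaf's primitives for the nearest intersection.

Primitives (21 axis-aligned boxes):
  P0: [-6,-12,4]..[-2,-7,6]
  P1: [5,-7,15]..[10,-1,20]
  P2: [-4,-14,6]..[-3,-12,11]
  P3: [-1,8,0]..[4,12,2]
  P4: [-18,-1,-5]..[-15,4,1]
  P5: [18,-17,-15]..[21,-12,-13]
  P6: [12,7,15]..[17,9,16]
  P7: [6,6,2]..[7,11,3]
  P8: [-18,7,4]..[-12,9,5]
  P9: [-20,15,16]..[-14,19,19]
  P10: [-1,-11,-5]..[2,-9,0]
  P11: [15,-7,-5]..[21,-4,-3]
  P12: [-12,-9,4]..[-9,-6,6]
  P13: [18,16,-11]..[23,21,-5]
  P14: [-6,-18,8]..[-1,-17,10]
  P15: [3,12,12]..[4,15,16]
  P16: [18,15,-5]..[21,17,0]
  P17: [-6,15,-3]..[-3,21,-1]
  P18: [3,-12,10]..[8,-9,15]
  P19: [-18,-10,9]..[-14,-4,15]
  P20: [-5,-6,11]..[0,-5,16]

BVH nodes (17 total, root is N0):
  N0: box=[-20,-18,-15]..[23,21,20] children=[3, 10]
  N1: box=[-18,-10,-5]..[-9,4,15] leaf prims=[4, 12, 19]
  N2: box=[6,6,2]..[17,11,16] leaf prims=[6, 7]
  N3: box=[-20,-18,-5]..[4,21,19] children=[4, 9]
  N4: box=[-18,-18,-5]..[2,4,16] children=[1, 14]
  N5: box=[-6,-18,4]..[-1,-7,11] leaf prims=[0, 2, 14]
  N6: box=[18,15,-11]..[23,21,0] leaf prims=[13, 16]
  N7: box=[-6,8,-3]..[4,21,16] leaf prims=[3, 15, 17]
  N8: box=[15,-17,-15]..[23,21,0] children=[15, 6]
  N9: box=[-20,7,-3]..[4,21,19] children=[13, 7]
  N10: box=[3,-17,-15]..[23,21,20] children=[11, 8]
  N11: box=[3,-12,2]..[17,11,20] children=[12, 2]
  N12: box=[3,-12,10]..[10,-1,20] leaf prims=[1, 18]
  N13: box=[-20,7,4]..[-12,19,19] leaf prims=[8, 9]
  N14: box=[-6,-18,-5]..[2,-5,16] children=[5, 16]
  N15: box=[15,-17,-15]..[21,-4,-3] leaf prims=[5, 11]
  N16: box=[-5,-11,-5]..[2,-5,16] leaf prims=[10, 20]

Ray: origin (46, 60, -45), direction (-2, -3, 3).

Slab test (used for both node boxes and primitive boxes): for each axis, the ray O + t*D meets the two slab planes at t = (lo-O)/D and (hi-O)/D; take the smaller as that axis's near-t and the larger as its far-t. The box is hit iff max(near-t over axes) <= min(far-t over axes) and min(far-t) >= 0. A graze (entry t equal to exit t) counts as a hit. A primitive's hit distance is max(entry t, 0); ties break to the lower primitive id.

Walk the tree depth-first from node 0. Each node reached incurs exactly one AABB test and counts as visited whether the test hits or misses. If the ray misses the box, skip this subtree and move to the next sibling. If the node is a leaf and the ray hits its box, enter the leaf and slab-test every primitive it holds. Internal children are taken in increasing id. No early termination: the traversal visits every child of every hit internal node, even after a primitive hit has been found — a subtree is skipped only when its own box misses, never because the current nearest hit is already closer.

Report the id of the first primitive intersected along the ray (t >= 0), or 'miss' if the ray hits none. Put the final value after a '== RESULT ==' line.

Walk:
N0 x:[23/2,33] y:[13,26] z:[10,65/3] -> hit [13,65/3], descend [3, 10]
  N3 x:[21,33] y:[13,26] z:[40/3,64/3] -> hit [21,64/3], descend [4, 9]
    N4 x:[22,32] y:[56/3,26] z:[40/3,61/3] -> miss, prune
    N9 x:[21,33] y:[13,53/3] z:[14,64/3] -> miss, prune
  N10 x:[23/2,43/2] y:[13,77/3] z:[10,65/3] -> hit [13,43/2], descend [8, 11]
    N8 x:[23/2,31/2] y:[13,77/3] z:[10,15] -> hit [13,15], descend [6, 15]
      N6 x:[23/2,14] y:[13,15] z:[34/3,15] -> hit [13,14] leaf, test {P13@t=13, P16(miss)}
      N15 x:[25/2,31/2] y:[64/3,77/3] z:[10,14] -> miss, prune
    N11 x:[29/2,43/2] y:[49/3,24] z:[47/3,65/3] -> hit [49/3,43/2], descend [2, 12]
      N2 x:[29/2,20] y:[49/3,18] z:[47/3,61/3] -> hit [49/3,18] leaf, test {P6(miss), P7(miss)}
      N12 x:[18,43/2] y:[61/3,24] z:[55/3,65/3] -> hit [61/3,43/2] leaf, test {P1@t=61/3, P18(miss)}

11 AABB tests over nodes [0, 3, 4, 9, 10, 8, 6, 15, 11, 2, 12]; 3 leaves entered; closest P13.

== RESULT ==
13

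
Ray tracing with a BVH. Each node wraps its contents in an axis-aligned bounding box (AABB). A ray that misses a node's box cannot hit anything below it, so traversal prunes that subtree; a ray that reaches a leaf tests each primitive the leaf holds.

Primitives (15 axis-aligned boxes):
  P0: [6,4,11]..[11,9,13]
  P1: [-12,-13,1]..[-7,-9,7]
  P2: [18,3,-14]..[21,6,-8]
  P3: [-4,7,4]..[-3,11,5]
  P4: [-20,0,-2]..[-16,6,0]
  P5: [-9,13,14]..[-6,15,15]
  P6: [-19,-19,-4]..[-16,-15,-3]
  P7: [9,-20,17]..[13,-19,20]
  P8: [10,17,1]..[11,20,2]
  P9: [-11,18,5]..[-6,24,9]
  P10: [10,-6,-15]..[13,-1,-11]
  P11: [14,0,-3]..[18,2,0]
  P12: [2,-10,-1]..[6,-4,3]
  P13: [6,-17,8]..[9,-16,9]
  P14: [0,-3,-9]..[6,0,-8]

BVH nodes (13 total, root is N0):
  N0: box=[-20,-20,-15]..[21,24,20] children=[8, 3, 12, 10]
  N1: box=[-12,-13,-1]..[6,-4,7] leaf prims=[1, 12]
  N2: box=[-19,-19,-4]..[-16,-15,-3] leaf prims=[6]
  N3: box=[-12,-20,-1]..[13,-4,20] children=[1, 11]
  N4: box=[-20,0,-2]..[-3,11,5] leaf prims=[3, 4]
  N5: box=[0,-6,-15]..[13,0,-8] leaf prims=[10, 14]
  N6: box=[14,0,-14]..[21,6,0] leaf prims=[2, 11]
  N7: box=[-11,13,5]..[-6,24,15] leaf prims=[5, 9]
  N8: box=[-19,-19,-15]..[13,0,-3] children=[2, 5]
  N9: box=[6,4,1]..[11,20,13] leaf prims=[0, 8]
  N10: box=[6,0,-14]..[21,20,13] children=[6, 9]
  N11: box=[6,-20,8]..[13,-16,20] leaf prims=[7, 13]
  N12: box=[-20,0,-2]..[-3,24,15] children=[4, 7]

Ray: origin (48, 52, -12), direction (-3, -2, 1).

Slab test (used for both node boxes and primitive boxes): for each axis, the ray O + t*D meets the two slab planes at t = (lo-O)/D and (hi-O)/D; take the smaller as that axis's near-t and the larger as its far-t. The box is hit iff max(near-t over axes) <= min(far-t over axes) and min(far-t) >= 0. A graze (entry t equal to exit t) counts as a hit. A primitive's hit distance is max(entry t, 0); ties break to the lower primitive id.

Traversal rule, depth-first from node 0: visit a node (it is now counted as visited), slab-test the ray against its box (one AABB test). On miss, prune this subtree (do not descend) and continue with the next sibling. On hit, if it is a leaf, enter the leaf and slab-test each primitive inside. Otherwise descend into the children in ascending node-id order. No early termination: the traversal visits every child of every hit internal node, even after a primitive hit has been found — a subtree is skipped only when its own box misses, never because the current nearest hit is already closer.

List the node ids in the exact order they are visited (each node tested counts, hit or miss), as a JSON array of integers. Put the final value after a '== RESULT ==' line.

Trace the traversal:
N0 x:[9,68/3] y:[14,36] z:[-3,32] -> hit [14,68/3], descend [3, 8, 10, 12]
  N3 x:[35/3,20] y:[28,36] z:[11,32] -> miss, prune
  N8 x:[35/3,67/3] y:[26,71/2] z:[-3,9] -> miss, prune
  N10 x:[9,14] y:[16,26] z:[-2,25] -> miss, prune
  N12 x:[17,68/3] y:[14,26] z:[10,27] -> hit [17,68/3], descend [4, 7]
    N4 x:[17,68/3] y:[41/2,26] z:[10,17] -> miss, prune
    N7 x:[18,59/3] y:[14,39/2] z:[17,27] -> hit [18,39/2] leaf, test {P5(miss), P9(miss)}

Summary -> nodes [0, 3, 8, 10, 12, 4, 7]; box-tests=7; leaf-entries=1; first=miss

== RESULT ==
[0, 3, 8, 10, 12, 4, 7]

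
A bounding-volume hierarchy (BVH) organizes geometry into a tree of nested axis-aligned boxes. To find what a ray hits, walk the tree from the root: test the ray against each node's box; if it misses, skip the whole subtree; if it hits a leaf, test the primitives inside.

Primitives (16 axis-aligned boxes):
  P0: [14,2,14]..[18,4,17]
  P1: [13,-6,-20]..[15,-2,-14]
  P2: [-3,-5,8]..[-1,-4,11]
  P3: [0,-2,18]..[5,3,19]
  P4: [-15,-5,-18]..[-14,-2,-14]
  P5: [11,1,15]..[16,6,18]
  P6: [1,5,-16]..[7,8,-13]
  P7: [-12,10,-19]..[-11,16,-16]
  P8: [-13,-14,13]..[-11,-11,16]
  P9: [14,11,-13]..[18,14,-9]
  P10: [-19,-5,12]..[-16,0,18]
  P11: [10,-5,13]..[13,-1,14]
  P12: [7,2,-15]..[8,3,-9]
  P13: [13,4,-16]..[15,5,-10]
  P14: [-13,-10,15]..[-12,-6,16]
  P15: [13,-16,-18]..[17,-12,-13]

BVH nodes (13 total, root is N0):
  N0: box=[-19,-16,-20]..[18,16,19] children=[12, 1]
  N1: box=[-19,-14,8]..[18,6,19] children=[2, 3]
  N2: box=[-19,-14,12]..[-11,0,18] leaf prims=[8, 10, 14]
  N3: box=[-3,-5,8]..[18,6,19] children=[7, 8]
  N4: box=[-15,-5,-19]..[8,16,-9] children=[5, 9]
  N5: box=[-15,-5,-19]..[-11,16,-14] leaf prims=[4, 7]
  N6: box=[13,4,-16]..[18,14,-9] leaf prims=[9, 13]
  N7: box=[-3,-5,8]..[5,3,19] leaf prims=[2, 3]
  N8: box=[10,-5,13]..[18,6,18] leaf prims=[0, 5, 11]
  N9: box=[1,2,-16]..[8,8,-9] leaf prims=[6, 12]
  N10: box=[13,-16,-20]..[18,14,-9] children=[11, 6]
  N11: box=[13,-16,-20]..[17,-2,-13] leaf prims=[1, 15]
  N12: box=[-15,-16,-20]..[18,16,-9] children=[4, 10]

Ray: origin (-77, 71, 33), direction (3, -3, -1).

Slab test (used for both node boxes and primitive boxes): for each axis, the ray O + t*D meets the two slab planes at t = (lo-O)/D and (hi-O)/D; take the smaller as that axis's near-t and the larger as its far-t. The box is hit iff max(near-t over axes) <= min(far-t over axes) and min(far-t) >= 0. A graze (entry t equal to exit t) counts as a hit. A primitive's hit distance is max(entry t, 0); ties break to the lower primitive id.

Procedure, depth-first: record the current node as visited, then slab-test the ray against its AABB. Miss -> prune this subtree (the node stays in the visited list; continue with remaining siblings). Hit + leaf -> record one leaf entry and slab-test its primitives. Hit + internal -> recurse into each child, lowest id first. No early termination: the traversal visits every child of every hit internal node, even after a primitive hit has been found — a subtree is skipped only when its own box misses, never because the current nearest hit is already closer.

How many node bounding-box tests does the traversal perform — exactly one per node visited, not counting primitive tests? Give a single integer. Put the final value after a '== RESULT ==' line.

Walk:
N0 x:[58/3,95/3] y:[55/3,29] z:[14,53] -> hit [58/3,29], descend [1, 12]
  N1 x:[58/3,95/3] y:[65/3,85/3] z:[14,25] -> hit [65/3,25], descend [2, 3]
    N2 x:[58/3,22] y:[71/3,85/3] z:[15,21] -> miss, prune
    N3 x:[74/3,95/3] y:[65/3,76/3] z:[14,25] -> hit [74/3,25], descend [7, 8]
      N7 x:[74/3,82/3] y:[68/3,76/3] z:[14,25] -> hit [74/3,25] leaf, test {P2@t=25, P3(miss)}
      N8 x:[29,95/3] y:[65/3,76/3] z:[15,20] -> miss, prune
  N12 x:[62/3,95/3] y:[55/3,29] z:[42,53] -> miss, prune

order=[0, 1, 2, 3, 7, 8, 12]  |boxes|=7  |leaves|=1  hit=P2

== RESULT ==
7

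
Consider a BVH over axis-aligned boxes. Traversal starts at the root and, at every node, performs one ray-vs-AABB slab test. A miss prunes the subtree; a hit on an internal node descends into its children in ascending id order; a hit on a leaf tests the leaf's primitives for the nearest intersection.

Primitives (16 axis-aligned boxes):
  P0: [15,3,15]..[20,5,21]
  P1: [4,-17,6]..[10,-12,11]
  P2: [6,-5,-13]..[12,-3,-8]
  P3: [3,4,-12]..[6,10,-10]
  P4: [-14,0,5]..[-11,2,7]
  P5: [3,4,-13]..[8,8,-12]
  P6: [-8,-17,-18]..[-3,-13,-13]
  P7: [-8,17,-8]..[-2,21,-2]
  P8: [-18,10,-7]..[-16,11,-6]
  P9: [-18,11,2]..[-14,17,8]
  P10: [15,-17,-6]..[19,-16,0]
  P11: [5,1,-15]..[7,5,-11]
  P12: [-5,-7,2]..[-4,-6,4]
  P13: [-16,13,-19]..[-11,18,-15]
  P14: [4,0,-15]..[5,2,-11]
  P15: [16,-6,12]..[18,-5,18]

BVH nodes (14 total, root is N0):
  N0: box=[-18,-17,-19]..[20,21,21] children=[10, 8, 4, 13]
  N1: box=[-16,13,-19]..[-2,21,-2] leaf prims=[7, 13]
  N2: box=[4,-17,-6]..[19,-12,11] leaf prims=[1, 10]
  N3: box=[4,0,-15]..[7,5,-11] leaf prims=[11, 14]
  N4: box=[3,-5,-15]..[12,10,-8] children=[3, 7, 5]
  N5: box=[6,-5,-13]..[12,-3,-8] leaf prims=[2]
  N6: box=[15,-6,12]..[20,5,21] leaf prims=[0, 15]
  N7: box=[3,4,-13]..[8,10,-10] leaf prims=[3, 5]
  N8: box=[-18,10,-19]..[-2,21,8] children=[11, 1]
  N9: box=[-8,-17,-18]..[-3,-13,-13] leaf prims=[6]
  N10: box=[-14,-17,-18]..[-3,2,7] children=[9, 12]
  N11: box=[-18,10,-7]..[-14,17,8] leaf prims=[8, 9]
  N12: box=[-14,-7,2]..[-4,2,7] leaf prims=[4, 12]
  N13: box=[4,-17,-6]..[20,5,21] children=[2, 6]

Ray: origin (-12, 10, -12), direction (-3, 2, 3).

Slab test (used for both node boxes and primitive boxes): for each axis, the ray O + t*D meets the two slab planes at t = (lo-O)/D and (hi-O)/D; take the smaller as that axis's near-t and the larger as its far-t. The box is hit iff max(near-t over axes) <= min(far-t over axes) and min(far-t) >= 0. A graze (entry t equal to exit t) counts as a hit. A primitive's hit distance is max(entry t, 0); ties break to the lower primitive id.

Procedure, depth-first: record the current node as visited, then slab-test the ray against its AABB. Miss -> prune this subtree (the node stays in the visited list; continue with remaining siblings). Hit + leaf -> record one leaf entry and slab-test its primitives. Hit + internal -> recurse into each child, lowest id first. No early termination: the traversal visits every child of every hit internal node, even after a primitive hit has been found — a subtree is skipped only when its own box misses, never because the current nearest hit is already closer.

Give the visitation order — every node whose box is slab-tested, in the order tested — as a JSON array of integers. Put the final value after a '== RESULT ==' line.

Walk:
N0 x:[-32/3,2] y:[-27/2,11/2] z:[-7/3,11] -> hit [-7/3,2], descend [4, 8, 10, 13]
  N4 x:[-8,-5] y:[-15/2,0] z:[-1,4/3] -> miss, prune
  N8 x:[-10/3,2] y:[0,11/2] z:[-7/3,20/3] -> hit [0,2], descend [1, 11]
    N1 x:[-10/3,4/3] y:[3/2,11/2] z:[-7/3,10/3] -> miss, prune
    N11 x:[2/3,2] y:[0,7/2] z:[5/3,20/3] -> hit [5/3,2] leaf, test {P8(miss), P9(miss)}
  N10 x:[-3,2/3] y:[-27/2,-4] z:[-2,19/3] -> miss, prune
  N13 x:[-32/3,-16/3] y:[-27/2,-5/2] z:[2,11] -> miss, prune

Summary -> nodes [0, 4, 8, 1, 11, 10, 13]; box-tests=7; leaf-entries=1; first=miss

== RESULT ==
[0, 4, 8, 1, 11, 10, 13]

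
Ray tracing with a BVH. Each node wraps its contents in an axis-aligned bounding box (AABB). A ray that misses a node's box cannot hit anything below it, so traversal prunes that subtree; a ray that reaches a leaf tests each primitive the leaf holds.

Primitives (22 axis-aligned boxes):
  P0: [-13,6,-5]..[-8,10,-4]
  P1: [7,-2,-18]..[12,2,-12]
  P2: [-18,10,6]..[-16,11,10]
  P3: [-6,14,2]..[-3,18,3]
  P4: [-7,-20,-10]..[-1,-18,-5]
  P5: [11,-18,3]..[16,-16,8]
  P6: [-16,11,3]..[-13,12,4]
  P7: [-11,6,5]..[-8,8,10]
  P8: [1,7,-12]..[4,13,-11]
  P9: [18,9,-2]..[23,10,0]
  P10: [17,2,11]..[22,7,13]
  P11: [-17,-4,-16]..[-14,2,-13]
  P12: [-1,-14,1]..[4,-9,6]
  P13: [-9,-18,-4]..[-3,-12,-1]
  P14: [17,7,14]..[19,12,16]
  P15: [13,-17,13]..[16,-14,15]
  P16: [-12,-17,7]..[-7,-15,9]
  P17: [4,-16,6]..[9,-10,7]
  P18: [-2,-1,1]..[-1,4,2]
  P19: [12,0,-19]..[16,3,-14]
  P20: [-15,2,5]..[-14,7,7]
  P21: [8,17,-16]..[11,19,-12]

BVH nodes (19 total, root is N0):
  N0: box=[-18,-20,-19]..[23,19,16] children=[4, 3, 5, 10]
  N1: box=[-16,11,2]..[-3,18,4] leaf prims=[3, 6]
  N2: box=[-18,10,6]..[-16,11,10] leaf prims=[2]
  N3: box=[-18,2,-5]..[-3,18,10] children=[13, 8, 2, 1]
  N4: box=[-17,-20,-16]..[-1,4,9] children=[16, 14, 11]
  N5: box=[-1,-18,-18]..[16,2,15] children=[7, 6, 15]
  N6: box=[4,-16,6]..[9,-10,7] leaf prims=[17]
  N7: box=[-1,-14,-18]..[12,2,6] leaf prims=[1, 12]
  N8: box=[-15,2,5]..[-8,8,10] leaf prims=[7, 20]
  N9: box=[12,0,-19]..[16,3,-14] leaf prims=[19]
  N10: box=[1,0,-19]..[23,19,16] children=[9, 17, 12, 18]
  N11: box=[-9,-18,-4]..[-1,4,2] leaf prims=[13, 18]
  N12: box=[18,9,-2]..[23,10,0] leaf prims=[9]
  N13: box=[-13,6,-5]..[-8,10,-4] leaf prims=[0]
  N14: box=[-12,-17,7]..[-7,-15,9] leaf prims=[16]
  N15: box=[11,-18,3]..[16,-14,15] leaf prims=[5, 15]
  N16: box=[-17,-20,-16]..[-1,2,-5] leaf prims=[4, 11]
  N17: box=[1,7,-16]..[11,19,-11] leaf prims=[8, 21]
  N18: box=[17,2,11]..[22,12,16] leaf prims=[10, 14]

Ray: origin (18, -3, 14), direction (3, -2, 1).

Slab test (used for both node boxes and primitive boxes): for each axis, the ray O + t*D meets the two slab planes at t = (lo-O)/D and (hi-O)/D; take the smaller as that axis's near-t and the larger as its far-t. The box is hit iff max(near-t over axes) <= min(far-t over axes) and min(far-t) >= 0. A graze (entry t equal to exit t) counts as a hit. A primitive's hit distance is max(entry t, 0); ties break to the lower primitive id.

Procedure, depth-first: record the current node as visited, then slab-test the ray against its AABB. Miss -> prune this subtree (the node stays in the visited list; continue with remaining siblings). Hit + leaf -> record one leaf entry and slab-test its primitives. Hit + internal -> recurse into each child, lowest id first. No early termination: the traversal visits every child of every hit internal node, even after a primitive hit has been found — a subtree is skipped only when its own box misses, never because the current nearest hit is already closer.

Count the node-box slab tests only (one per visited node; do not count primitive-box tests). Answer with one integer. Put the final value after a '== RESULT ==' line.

Trace the traversal:
N0 x:[-12,5/3] y:[-11,17/2] z:[-33,2] -> hit [-11,5/3], descend [3, 4, 5, 10]
  N3 x:[-12,-7] y:[-21/2,-5/2] z:[-19,-4] -> miss, prune
  N4 x:[-35/3,-19/3] y:[-7/2,17/2] z:[-30,-5] -> miss, prune
  N5 x:[-19/3,-2/3] y:[-5/2,15/2] z:[-32,1] -> miss, prune
  N10 x:[-17/3,5/3] y:[-11,-3/2] z:[-33,2] -> miss, prune

Summary -> nodes [0, 3, 4, 5, 10]; box-tests=5; leaf-entries=0; first=miss

== RESULT ==
5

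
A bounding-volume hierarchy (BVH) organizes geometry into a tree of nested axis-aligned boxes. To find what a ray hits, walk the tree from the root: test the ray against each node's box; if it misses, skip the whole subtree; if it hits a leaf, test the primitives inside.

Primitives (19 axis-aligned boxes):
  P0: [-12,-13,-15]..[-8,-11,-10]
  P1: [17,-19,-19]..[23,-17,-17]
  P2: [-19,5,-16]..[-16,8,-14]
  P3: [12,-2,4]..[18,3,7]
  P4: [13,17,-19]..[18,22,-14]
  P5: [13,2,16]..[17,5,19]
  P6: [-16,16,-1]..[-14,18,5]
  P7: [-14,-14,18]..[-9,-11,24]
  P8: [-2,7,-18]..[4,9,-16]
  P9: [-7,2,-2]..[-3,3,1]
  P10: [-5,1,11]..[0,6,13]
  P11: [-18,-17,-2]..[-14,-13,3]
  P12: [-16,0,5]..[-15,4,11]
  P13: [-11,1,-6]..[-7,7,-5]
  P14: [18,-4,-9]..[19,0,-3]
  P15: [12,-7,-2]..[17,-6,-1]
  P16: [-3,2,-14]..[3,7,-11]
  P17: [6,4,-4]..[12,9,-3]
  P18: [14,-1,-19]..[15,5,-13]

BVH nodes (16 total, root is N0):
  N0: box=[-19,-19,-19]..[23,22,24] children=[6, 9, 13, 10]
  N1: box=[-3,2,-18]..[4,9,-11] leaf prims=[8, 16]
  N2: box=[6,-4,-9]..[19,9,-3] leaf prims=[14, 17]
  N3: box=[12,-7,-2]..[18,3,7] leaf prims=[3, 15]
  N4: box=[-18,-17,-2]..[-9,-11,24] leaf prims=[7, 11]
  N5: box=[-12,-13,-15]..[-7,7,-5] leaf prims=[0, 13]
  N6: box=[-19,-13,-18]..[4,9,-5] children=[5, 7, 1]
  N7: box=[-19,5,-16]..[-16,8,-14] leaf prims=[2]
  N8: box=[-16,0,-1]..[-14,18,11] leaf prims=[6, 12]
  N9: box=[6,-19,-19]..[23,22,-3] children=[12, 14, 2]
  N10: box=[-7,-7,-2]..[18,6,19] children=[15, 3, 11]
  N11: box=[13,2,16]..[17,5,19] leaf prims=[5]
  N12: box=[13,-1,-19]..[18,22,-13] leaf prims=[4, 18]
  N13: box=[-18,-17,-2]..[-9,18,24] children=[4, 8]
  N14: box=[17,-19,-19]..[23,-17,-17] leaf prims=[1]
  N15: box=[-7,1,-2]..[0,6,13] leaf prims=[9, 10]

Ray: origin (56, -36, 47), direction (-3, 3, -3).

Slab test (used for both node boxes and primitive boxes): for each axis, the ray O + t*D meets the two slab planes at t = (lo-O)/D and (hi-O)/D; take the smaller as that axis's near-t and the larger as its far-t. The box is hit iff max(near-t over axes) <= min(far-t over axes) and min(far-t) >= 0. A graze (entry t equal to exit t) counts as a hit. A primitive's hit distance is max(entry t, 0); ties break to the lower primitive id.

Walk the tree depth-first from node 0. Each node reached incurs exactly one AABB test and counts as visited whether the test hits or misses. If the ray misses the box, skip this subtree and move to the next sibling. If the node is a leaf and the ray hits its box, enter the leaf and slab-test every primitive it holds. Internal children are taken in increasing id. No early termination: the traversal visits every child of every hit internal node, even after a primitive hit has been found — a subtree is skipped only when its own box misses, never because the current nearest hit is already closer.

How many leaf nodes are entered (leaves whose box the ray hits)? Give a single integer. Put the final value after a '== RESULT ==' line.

Trace the traversal:
N0 x:[11,25] y:[17/3,58/3] z:[23/3,22] -> hit [11,58/3], descend [6, 9, 10, 13]
  N6 x:[52/3,25] y:[23/3,15] z:[52/3,65/3] -> miss, prune
  N9 x:[11,50/3] y:[17/3,58/3] z:[50/3,22] -> hit [50/3,50/3], descend [2, 12, 14]
    N2 x:[37/3,50/3] y:[32/3,15] z:[50/3,56/3] -> miss, prune
    N12 x:[38/3,43/3] y:[35/3,58/3] z:[20,22] -> miss, prune
    N14 x:[11,13] y:[17/3,19/3] z:[64/3,22] -> miss, prune
  N10 x:[38/3,21] y:[29/3,14] z:[28/3,49/3] -> hit [38/3,14], descend [3, 11, 15]
    N3 x:[38/3,44/3] y:[29/3,13] z:[40/3,49/3] -> miss, prune
    N11 x:[13,43/3] y:[38/3,41/3] z:[28/3,31/3] -> miss, prune
    N15 x:[56/3,21] y:[37/3,14] z:[34/3,49/3] -> miss, prune
  N13 x:[65/3,74/3] y:[19/3,18] z:[23/3,49/3] -> miss, prune

Visited [0, 6, 9, 2, 12, 14, 10, 3, 11, 15, 13]. Tests: 11 box, 0 leaf. Nearest: miss.

== RESULT ==
0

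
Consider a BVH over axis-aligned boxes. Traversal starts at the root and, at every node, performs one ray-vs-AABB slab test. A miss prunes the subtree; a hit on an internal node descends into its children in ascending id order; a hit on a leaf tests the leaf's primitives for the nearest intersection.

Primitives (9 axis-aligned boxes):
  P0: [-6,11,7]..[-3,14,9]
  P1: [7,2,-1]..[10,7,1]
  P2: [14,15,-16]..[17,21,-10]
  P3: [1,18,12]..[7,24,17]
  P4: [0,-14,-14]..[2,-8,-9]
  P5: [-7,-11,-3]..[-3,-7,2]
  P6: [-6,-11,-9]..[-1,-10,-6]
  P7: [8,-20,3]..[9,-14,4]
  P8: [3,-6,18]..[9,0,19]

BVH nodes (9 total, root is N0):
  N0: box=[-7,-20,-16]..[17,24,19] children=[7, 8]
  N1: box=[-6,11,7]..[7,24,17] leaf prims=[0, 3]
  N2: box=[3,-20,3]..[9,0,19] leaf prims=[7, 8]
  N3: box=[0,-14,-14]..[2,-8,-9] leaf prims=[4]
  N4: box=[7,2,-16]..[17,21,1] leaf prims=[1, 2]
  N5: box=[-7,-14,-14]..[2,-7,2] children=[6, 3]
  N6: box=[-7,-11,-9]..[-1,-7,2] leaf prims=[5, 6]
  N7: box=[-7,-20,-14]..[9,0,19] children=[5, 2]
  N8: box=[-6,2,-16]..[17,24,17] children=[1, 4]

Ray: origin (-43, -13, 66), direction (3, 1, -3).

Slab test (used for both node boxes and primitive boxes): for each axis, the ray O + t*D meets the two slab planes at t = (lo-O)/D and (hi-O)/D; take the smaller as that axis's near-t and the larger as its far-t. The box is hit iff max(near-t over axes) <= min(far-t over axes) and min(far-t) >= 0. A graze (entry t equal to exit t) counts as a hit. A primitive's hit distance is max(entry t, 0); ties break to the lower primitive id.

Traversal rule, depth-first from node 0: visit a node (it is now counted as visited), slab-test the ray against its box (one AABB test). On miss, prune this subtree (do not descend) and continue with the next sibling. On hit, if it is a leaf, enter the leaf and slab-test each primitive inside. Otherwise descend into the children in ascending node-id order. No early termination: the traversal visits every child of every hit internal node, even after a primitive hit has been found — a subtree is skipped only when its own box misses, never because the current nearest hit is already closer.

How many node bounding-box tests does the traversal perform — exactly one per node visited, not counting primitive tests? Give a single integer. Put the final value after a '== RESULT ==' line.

Walk:
N0 x:[12,20] y:[-7,37] z:[47/3,82/3] -> hit [47/3,20], descend [7, 8]
  N7 x:[12,52/3] y:[-7,13] z:[47/3,80/3] -> miss, prune
  N8 x:[37/3,20] y:[15,37] z:[49/3,82/3] -> hit [49/3,20], descend [1, 4]
    N1 x:[37/3,50/3] y:[24,37] z:[49/3,59/3] -> miss, prune
    N4 x:[50/3,20] y:[15,34] z:[65/3,82/3] -> miss, prune

5 AABB tests over nodes [0, 7, 8, 1, 4]; 0 leaves entered; closest miss.

== RESULT ==
5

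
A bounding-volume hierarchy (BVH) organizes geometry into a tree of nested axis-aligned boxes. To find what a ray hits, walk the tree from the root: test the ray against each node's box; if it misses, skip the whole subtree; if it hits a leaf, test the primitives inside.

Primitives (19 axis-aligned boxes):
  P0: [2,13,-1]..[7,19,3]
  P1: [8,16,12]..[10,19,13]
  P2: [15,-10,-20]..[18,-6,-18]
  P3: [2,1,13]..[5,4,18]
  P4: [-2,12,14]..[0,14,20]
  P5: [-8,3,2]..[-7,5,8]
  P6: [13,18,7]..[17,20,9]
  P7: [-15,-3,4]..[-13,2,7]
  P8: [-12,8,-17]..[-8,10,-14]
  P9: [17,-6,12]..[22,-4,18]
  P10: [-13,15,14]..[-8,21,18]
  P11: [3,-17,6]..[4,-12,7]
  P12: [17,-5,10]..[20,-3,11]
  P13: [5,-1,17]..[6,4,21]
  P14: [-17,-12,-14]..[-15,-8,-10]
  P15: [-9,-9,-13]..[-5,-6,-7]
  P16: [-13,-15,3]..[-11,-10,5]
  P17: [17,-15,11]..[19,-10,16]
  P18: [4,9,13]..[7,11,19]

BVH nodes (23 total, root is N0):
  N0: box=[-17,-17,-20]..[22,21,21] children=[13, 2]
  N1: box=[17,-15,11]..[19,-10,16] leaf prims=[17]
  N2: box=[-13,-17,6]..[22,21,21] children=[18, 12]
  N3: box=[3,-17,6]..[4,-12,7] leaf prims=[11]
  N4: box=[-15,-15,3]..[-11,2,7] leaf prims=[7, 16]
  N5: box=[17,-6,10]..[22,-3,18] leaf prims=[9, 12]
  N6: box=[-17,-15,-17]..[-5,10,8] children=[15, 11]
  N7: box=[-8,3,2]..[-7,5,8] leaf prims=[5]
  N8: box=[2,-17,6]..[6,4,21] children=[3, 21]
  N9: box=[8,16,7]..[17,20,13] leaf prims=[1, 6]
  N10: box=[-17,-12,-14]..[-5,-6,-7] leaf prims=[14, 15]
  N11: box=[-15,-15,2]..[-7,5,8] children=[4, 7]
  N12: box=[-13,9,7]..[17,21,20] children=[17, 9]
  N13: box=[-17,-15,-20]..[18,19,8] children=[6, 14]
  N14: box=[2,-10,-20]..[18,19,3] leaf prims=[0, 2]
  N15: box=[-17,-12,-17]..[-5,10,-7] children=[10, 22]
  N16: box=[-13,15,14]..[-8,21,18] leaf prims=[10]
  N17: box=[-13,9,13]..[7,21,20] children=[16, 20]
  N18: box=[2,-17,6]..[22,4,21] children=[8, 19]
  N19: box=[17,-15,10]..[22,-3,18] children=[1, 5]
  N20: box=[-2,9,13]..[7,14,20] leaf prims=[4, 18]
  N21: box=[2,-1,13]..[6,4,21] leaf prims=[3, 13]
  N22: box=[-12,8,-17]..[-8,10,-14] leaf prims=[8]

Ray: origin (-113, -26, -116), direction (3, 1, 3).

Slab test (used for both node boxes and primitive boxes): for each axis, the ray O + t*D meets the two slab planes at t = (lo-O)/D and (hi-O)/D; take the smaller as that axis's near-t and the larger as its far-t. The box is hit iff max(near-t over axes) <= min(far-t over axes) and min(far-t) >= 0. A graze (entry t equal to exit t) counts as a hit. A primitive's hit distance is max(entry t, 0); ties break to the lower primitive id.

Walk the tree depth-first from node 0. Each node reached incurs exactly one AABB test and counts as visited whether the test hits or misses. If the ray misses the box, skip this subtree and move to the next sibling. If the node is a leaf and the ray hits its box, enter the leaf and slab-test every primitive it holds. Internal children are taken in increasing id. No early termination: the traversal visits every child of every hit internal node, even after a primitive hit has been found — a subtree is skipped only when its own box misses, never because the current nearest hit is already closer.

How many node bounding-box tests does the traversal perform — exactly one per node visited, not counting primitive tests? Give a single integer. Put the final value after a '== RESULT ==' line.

Trace the traversal:
N0 x:[32,45] y:[9,47] z:[32,137/3] -> hit [32,45], descend [2, 13]
  N2 x:[100/3,45] y:[9,47] z:[122/3,137/3] -> hit [122/3,45], descend [12, 18]
    N12 x:[100/3,130/3] y:[35,47] z:[41,136/3] -> hit [41,130/3], descend [9, 17]
      N9 x:[121/3,130/3] y:[42,46] z:[41,43] -> hit [42,43] leaf, test {P1(miss), P6(miss)}
      N17 x:[100/3,40] y:[35,47] z:[43,136/3] -> miss, prune
    N18 x:[115/3,45] y:[9,30] z:[122/3,137/3] -> miss, prune
  N13 x:[32,131/3] y:[11,45] z:[32,124/3] -> hit [32,124/3], descend [6, 14]
    N6 x:[32,36] y:[11,36] z:[33,124/3] -> hit [33,36], descend [11, 15]
      N11 x:[98/3,106/3] y:[11,31] z:[118/3,124/3] -> miss, prune
      N15 x:[32,36] y:[14,36] z:[33,109/3] -> hit [33,36], descend [10, 22]
        N10 x:[32,36] y:[14,20] z:[34,109/3] -> miss, prune
        N22 x:[101/3,35] y:[34,36] z:[33,34] -> hit [34,34] leaf, test {P8@t=34}
    N14 x:[115/3,131/3] y:[16,45] z:[32,119/3] -> hit [115/3,119/3] leaf, test {P0@t=39, P2(miss)}

order=[0, 2, 12, 9, 17, 18, 13, 6, 11, 15, 10, 22, 14]  |boxes|=13  |leaves|=3  hit=P8

== RESULT ==
13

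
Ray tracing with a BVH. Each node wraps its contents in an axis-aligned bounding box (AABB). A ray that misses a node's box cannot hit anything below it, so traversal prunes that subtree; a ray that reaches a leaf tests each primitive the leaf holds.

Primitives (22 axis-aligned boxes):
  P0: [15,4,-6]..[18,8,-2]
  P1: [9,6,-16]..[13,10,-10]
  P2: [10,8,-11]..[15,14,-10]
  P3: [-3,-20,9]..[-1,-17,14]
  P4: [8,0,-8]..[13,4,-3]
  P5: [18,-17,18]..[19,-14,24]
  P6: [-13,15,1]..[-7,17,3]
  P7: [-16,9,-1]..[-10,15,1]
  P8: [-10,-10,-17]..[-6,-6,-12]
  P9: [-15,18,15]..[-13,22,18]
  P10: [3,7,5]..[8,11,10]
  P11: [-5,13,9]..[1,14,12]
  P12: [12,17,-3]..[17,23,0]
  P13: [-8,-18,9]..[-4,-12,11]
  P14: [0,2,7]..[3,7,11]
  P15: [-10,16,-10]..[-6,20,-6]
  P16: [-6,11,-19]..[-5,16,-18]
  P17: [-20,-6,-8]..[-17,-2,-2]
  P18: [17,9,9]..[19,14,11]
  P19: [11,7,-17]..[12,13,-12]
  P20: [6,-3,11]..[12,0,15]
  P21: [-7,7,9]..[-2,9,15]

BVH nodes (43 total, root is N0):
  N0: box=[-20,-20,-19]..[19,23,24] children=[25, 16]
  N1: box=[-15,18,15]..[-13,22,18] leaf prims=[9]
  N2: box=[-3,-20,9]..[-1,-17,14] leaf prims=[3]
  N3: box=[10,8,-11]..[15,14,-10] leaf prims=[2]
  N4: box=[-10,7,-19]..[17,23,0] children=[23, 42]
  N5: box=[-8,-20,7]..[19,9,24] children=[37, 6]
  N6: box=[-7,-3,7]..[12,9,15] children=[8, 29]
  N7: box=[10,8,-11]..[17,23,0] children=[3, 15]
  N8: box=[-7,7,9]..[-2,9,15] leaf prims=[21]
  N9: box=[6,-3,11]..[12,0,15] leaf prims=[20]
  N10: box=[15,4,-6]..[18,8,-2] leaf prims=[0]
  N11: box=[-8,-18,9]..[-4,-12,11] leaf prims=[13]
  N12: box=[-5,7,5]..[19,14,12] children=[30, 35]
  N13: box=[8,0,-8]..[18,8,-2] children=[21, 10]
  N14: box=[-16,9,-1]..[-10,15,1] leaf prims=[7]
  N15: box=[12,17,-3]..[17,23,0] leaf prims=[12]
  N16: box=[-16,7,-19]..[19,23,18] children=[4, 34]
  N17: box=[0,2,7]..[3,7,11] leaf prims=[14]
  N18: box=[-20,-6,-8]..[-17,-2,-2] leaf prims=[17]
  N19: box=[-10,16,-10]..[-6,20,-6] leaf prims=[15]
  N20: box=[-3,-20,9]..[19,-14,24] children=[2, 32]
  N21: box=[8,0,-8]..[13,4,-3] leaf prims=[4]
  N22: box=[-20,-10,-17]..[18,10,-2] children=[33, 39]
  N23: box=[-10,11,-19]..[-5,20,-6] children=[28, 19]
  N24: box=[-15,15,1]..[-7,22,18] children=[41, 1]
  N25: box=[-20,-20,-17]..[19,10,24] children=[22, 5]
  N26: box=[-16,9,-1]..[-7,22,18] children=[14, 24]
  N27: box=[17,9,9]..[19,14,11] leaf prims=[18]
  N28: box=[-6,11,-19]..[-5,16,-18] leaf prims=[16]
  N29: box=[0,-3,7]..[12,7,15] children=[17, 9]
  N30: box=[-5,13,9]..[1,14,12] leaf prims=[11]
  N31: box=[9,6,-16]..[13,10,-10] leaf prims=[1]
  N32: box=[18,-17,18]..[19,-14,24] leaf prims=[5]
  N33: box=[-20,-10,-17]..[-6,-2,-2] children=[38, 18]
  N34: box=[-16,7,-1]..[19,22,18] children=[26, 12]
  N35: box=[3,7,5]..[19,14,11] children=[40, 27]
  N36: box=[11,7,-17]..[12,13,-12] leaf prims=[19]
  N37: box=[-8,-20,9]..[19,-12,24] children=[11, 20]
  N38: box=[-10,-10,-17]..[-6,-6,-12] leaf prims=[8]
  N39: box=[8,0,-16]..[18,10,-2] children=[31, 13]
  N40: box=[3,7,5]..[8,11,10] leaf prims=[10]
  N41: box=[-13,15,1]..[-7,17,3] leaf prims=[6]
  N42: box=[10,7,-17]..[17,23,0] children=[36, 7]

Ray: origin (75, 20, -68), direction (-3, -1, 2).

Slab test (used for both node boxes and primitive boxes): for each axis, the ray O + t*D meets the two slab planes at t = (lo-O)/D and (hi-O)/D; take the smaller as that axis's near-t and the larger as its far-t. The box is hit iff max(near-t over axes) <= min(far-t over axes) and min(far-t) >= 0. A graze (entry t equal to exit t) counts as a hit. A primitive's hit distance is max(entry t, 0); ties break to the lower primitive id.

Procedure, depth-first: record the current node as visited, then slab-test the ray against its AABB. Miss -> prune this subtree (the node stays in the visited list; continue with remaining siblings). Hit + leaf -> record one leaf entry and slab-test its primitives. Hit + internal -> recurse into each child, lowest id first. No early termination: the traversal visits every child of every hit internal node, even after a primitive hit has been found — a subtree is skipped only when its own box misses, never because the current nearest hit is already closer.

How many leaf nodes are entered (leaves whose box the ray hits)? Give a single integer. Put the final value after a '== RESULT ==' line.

Trace the traversal:
N0 x:[56/3,95/3] y:[-3,40] z:[49/2,46] -> hit [49/2,95/3], descend [16, 25]
  N16 x:[56/3,91/3] y:[-3,13] z:[49/2,43] -> miss, prune
  N25 x:[56/3,95/3] y:[10,40] z:[51/2,46] -> hit [51/2,95/3], descend [5, 22]
    N5 x:[56/3,83/3] y:[11,40] z:[75/2,46] -> miss, prune
    N22 x:[19,95/3] y:[10,30] z:[51/2,33] -> hit [51/2,30], descend [33, 39]
      N33 x:[27,95/3] y:[22,30] z:[51/2,33] -> hit [27,30], descend [18, 38]
        N18 x:[92/3,95/3] y:[22,26] z:[30,33] -> miss, prune
        N38 x:[27,85/3] y:[26,30] z:[51/2,28] -> hit [27,28] leaf, test {P8@t=27}
      N39 x:[19,67/3] y:[10,20] z:[26,33] -> miss, prune

Visited [0, 16, 25, 5, 22, 33, 18, 38, 39]. Tests: 9 box, 1 leaf. Nearest: P8.

== RESULT ==
1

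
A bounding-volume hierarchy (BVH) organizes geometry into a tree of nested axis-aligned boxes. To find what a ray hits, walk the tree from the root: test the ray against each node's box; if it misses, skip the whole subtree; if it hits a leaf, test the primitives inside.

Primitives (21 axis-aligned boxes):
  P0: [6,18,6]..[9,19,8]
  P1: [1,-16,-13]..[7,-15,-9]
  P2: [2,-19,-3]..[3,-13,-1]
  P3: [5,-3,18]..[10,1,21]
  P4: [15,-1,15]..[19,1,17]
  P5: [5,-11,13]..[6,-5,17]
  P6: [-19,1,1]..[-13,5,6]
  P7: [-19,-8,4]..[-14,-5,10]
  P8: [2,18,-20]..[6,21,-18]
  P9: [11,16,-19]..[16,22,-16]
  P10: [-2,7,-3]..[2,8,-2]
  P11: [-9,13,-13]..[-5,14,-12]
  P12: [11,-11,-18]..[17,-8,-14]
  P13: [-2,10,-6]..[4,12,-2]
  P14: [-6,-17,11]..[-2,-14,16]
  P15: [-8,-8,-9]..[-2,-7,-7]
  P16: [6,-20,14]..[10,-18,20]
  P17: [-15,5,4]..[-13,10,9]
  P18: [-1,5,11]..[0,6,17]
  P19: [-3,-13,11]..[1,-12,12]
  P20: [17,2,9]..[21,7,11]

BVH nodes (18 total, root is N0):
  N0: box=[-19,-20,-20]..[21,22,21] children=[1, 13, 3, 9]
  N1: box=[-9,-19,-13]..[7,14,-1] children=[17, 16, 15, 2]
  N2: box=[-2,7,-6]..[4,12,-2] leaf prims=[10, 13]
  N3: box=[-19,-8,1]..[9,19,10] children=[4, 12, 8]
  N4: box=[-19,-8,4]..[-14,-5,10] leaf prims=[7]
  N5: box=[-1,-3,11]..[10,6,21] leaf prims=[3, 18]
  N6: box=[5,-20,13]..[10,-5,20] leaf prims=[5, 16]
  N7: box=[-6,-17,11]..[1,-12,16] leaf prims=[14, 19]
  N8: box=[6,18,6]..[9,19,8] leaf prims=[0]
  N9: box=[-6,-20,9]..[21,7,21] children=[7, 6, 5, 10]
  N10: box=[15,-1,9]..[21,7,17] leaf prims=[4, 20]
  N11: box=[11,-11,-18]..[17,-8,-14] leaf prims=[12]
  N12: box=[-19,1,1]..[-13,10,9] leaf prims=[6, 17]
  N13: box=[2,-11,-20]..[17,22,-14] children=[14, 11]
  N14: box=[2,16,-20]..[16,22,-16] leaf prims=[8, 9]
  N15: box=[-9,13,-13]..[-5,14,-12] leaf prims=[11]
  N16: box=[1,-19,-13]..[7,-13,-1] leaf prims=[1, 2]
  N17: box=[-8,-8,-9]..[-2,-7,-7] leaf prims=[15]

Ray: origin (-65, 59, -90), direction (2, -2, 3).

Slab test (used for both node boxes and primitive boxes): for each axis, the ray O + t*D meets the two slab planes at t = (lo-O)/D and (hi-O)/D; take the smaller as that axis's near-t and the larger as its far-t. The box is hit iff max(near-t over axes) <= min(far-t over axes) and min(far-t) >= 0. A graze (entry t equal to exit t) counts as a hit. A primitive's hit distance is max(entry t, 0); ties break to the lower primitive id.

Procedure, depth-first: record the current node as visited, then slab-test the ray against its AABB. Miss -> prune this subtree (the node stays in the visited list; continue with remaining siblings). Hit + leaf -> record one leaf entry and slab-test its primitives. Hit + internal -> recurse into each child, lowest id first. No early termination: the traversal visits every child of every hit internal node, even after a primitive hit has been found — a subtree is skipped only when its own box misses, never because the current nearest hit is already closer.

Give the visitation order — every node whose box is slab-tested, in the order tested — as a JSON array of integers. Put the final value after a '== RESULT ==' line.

Traverse from the root:
N0 x:[23,43] y:[37/2,79/2] z:[70/3,37] -> hit [70/3,37], descend [1, 3, 9, 13]
  N1 x:[28,36] y:[45/2,39] z:[77/3,89/3] -> hit [28,89/3], descend [2, 15, 16, 17]
    N2 x:[63/2,69/2] y:[47/2,26] z:[28,88/3] -> miss, prune
    N15 x:[28,30] y:[45/2,23] z:[77/3,26] -> miss, prune
    N16 x:[33,36] y:[36,39] z:[77/3,89/3] -> miss, prune
    N17 x:[57/2,63/2] y:[33,67/2] z:[27,83/3] -> miss, prune
  N3 x:[23,37] y:[20,67/2] z:[91/3,100/3] -> hit [91/3,100/3], descend [4, 8, 12]
    N4 x:[23,51/2] y:[32,67/2] z:[94/3,100/3] -> miss, prune
    N8 x:[71/2,37] y:[20,41/2] z:[32,98/3] -> miss, prune
    N12 x:[23,26] y:[49/2,29] z:[91/3,33] -> miss, prune
  N9 x:[59/2,43] y:[26,79/2] z:[33,37] -> hit [33,37], descend [5, 6, 7, 10]
    N5 x:[32,75/2] y:[53/2,31] z:[101/3,37] -> miss, prune
    N6 x:[35,75/2] y:[32,79/2] z:[103/3,110/3] -> hit [35,110/3] leaf, test {P5@t=35, P16(miss)}
    N7 x:[59/2,33] y:[71/2,38] z:[101/3,106/3] -> miss, prune
    N10 x:[40,43] y:[26,30] z:[33,107/3] -> miss, prune
  N13 x:[67/2,41] y:[37/2,35] z:[70/3,76/3] -> miss, prune

Visited [0, 1, 2, 15, 16, 17, 3, 4, 8, 12, 9, 5, 6, 7, 10, 13]. Tests: 16 box, 1 leaf. Nearest: P5.

== RESULT ==
[0, 1, 2, 15, 16, 17, 3, 4, 8, 12, 9, 5, 6, 7, 10, 13]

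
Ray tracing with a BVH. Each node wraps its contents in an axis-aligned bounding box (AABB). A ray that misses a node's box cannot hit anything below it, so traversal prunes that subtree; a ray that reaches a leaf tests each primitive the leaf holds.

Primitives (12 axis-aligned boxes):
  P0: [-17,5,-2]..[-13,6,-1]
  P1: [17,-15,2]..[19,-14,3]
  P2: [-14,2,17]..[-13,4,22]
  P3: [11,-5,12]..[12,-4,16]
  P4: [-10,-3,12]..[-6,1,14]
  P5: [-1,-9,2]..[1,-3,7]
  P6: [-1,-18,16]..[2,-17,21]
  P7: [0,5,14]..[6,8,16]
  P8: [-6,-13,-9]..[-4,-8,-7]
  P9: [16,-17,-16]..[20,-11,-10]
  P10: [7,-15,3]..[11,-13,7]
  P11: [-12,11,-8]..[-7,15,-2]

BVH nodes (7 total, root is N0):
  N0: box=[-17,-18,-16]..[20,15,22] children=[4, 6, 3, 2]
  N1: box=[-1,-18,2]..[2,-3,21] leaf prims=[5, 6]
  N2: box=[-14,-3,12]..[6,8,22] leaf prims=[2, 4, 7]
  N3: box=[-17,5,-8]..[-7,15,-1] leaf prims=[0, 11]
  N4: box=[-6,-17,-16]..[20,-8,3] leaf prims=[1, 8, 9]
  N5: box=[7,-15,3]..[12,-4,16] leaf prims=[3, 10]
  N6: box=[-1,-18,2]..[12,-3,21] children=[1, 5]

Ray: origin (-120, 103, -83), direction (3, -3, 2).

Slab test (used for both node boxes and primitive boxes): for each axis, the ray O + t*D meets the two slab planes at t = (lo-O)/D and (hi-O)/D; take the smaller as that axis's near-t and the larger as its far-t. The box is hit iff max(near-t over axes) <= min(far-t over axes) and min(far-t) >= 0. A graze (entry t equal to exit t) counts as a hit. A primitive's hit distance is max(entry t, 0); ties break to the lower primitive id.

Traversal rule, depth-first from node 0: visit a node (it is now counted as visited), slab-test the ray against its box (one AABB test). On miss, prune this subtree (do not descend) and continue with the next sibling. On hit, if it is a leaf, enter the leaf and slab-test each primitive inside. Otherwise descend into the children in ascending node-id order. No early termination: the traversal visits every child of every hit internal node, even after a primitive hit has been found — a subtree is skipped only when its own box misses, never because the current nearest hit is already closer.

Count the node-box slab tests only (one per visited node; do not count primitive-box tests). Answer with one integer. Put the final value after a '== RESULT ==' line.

Trace the traversal:
N0 x:[103/3,140/3] y:[88/3,121/3] z:[67/2,105/2] -> hit [103/3,121/3], descend [2, 3, 4, 6]
  N2 x:[106/3,42] y:[95/3,106/3] z:[95/2,105/2] -> miss, prune
  N3 x:[103/3,113/3] y:[88/3,98/3] z:[75/2,41] -> miss, prune
  N4 x:[38,140/3] y:[37,40] z:[67/2,43] -> hit [38,40] leaf, test {P1(miss), P8@t=38, P9(miss)}
  N6 x:[119/3,44] y:[106/3,121/3] z:[85/2,52] -> miss, prune

Summary -> nodes [0, 2, 3, 4, 6]; box-tests=5; leaf-entries=1; first=P8

== RESULT ==
5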